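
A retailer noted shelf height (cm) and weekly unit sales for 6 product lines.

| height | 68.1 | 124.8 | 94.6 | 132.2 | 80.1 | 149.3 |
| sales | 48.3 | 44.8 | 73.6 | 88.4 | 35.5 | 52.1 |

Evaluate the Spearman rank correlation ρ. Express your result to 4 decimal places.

Rank height: 1, 4, 3, 5, 2, 6
Rank sales: 3, 2, 5, 6, 1, 4
d = rank(height) − rank(sales): -2, 2, -2, -1, 1, 2; Σd² = 18
ρ = 1 − 6Σd² / [n(n²−1)] = 1 − 6×18 / (6×35) = 1 − 108/210 ≈ 0.4857

0.4857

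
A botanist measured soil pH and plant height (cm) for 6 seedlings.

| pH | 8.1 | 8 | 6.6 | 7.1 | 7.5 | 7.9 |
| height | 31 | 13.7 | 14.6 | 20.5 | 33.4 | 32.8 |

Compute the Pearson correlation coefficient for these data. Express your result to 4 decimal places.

0.4578

n = 6, Σx = 45.2, Σy = 146, Σx² = 342.24, Σy² = 3973.5, Σxy = 1112.23
nΣxy − ΣxΣy = 6673.38 − 6599.2 = 74.18
nΣx² − (Σx)² = 2053.44 − 2043.04 = 10.4; nΣy² − (Σy)² = 23841 − 21316 = 2525
r = 74.18 / √(10.4 × 2525) = 74.18 / 162.0494 ≈ 0.4578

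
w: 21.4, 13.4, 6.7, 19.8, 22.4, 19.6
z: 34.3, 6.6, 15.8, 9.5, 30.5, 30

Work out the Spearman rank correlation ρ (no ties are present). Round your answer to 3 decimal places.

0.657

Rank w: 5, 2, 1, 4, 6, 3
Rank z: 6, 1, 3, 2, 5, 4
d = rank(w) − rank(z): -1, 1, -2, 2, 1, -1; Σd² = 12
ρ = 1 − 6Σd² / [n(n²−1)] = 1 − 6×12 / (6×35) = 1 − 72/210 ≈ 0.657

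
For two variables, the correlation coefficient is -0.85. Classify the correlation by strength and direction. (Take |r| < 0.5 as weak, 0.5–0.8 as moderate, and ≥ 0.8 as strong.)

r = -0.85 < 0 so the relationship is negative.
|r| = 0.85, which falls in the strong range.

strong negative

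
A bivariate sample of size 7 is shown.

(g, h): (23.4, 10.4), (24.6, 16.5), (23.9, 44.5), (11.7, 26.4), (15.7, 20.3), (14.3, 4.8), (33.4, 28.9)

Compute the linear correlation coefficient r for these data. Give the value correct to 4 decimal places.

n = 7, Σg = 147, Σh = 151.8, Σg² = 3427.36, Σh² = 4327.96, Σgh = 3374.3
nΣgh − ΣgΣh = 23620.1 − 22314.6 = 1305.5
nΣg² − (Σg)² = 23991.52 − 21609 = 2382.52; nΣh² − (Σh)² = 30295.72 − 23043.24 = 7252.48
r = 1305.5 / √(2382.52 × 7252.48) = 1305.5 / 4156.8231 ≈ 0.3141

0.3141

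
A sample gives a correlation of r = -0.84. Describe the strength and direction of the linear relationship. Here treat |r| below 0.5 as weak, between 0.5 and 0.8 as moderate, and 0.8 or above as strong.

strong negative

r = -0.84 < 0 so the relationship is negative.
|r| = 0.84, which falls in the strong range.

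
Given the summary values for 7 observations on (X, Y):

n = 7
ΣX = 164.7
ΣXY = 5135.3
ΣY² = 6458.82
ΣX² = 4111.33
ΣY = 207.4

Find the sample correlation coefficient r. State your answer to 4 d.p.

0.9384

r = (nΣXY − ΣXΣY) / √[(nΣX² − (ΣX)²)(nΣY² − (ΣY)²)]
Numerator: 7×5135.3 − 164.7×207.4 = 1788.32
Denominator: √[(28779.31 − 27126.09)(45211.74 − 43014.76)] = √[1653.22 × 2196.98] = 1905.8046
r = 1788.32 / 1905.8046 ≈ 0.9384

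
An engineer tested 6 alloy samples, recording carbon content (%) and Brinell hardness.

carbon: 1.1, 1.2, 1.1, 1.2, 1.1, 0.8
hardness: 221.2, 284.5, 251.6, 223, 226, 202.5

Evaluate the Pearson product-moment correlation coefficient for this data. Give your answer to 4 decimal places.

0.6322

n = 6, Σx = 6.5, Σy = 1408.8, Σx² = 7.15, Σy² = 334983.5, Σxy = 1539.68
nΣxy − ΣxΣy = 9238.08 − 9157.2 = 80.88
nΣx² − (Σx)² = 42.9 − 42.25 = 0.65; nΣy² − (Σy)² = 2009901 − 1984717.44 = 25183.56
r = 80.88 / √(0.65 × 25183.56) = 80.88 / 127.9426 ≈ 0.6322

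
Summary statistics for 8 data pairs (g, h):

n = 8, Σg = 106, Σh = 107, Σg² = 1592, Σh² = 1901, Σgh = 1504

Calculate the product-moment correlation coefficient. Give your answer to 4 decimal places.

0.2906

r = (nΣgh − ΣgΣh) / √[(nΣg² − (Σg)²)(nΣh² − (Σh)²)]
Numerator: 8×1504 − 106×107 = 690
Denominator: √[(12736 − 11236)(15208 − 11449)] = √[1500 × 3759] = 2374.5526
r = 690 / 2374.5526 ≈ 0.2906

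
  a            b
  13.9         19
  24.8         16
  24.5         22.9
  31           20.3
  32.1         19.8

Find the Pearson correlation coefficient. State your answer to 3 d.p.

n = 5, Σa = 126.3, Σb = 98, Σa² = 3399.91, Σb² = 1945.54, Σab = 2486.83
nΣab − ΣaΣb = 12434.15 − 12377.4 = 56.75
nΣa² − (Σa)² = 16999.55 − 15951.69 = 1047.86; nΣb² − (Σb)² = 9727.7 − 9604 = 123.7
r = 56.75 / √(1047.86 × 123.7) = 56.75 / 360.0282 ≈ 0.158

0.158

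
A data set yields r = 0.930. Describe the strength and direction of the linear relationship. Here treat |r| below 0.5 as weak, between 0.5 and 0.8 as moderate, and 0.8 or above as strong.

r = 0.930 > 0 so the relationship is positive.
|r| = 0.930, which falls in the strong range.

strong positive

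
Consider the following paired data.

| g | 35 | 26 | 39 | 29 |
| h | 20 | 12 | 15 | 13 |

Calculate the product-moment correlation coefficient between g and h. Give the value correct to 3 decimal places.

0.624

n = 4, Σg = 129, Σh = 60, Σg² = 4263, Σh² = 938, Σgh = 1974
nΣgh − ΣgΣh = 7896 − 7740 = 156
nΣg² − (Σg)² = 17052 − 16641 = 411; nΣh² − (Σh)² = 3752 − 3600 = 152
r = 156 / √(411 × 152) = 156 / 249.9440 ≈ 0.624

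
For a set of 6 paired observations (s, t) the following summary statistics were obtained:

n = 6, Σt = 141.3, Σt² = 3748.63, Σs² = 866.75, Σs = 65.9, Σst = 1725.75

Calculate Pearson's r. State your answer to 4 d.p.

0.7085

r = (nΣst − ΣsΣt) / √[(nΣs² − (Σs)²)(nΣt² − (Σt)²)]
Numerator: 6×1725.75 − 65.9×141.3 = 1042.83
Denominator: √[(5200.5 − 4342.81)(22491.78 − 19965.69)] = √[857.69 × 2526.09] = 1471.9382
r = 1042.83 / 1471.9382 ≈ 0.7085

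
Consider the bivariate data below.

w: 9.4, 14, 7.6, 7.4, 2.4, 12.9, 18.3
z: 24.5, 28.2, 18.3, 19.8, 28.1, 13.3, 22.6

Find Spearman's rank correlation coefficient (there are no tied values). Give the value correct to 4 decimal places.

Rank w: 4, 6, 3, 2, 1, 5, 7
Rank z: 5, 7, 2, 3, 6, 1, 4
d = rank(w) − rank(z): -1, -1, 1, -1, -5, 4, 3; Σd² = 54
ρ = 1 − 6Σd² / [n(n²−1)] = 1 − 6×54 / (7×48) = 1 − 324/336 ≈ 0.0357

0.0357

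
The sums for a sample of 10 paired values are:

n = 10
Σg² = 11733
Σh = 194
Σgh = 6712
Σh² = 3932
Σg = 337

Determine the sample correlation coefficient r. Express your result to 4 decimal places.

0.6922

r = (nΣgh − ΣgΣh) / √[(nΣg² − (Σg)²)(nΣh² − (Σh)²)]
Numerator: 10×6712 − 337×194 = 1742
Denominator: √[(117330 − 113569)(39320 − 37636)] = √[3761 × 1684] = 2516.6494
r = 1742 / 2516.6494 ≈ 0.6922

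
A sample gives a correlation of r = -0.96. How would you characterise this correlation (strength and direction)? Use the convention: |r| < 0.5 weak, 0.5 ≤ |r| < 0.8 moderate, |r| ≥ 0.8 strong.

r = -0.96 < 0 so the relationship is negative.
|r| = 0.96, which falls in the strong range.

strong negative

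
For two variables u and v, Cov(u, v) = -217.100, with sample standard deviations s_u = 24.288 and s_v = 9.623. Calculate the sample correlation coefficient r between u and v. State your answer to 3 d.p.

r = Cov(u,v) / (s_u · s_v) = -217.100 / (24.288 × 9.623)
  = -217.100 / 233.7234 ≈ -0.929

-0.929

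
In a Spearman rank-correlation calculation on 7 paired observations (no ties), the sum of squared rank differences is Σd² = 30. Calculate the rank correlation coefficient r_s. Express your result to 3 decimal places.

0.464

ρ = 1 − 6Σd² / [n(n²−1)] = 1 − 6×30 / (7×48)
  = 1 − 180/336 = 1 − 0.5357 ≈ 0.464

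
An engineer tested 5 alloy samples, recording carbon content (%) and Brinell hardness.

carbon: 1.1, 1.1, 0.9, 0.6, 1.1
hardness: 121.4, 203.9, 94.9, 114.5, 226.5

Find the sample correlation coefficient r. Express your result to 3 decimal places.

0.588

n = 5, Σx = 4.8, Σy = 761.2, Σx² = 4.8, Σy² = 129731.68, Σxy = 761.09
nΣxy − ΣxΣy = 3805.45 − 3653.76 = 151.69
nΣx² − (Σx)² = 24 − 23.04 = 0.96; nΣy² − (Σy)² = 648658.4 − 579425.44 = 69232.96
r = 151.69 / √(0.96 × 69232.96) = 151.69 / 257.8054 ≈ 0.588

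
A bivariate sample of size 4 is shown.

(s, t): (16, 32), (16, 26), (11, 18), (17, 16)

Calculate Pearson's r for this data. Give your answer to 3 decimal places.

n = 4, Σs = 60, Σt = 92, Σs² = 922, Σt² = 2280, Σst = 1398
nΣst − ΣsΣt = 5592 − 5520 = 72
nΣs² − (Σs)² = 3688 − 3600 = 88; nΣt² − (Σt)² = 9120 − 8464 = 656
r = 72 / √(88 × 656) = 72 / 240.2665 ≈ 0.300

0.300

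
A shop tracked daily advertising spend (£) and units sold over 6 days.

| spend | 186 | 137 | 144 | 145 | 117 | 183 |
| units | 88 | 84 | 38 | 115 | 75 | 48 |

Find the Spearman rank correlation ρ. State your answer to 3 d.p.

Rank spend: 6, 2, 3, 4, 1, 5
Rank units: 5, 4, 1, 6, 3, 2
d = rank(spend) − rank(units): 1, -2, 2, -2, -2, 3; Σd² = 26
ρ = 1 − 6Σd² / [n(n²−1)] = 1 − 6×26 / (6×35) = 1 − 156/210 ≈ 0.257

0.257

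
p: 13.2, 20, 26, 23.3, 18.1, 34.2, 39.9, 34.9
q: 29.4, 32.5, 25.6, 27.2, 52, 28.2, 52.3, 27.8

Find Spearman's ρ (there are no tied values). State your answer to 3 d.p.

Rank p: 1, 3, 5, 4, 2, 6, 8, 7
Rank q: 5, 6, 1, 2, 7, 4, 8, 3
d = rank(p) − rank(q): -4, -3, 4, 2, -5, 2, 0, 4; Σd² = 90
ρ = 1 − 6Σd² / [n(n²−1)] = 1 − 6×90 / (8×63) = 1 − 540/504 ≈ -0.071

-0.071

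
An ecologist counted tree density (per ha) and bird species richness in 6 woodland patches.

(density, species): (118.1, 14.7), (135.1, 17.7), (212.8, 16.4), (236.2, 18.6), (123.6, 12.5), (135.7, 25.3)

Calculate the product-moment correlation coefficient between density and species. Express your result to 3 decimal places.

0.117

n = 6, Σx = 961.5, Σy = 105.2, Σx² = 166965.35, Σy² = 1940.64, Σxy = 16988.79
nΣxy − ΣxΣy = 101932.74 − 101149.8 = 782.94
nΣx² − (Σx)² = 1001792.1 − 924482.25 = 77309.85; nΣy² − (Σy)² = 11643.84 − 11067.04 = 576.8
r = 782.94 / √(77309.85 × 576.8) = 782.94 / 6677.7482 ≈ 0.117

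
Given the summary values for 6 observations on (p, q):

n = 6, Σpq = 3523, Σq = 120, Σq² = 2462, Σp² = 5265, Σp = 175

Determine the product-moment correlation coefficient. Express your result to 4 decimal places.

r = (nΣpq − ΣpΣq) / √[(nΣp² − (Σp)²)(nΣq² − (Σq)²)]
Numerator: 6×3523 − 175×120 = 138
Denominator: √[(31590 − 30625)(14772 − 14400)] = √[965 × 372] = 599.1494
r = 138 / 599.1494 ≈ 0.2303

0.2303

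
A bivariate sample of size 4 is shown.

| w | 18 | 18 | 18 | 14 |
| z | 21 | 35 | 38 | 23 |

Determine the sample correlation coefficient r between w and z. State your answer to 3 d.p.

0.490

n = 4, Σw = 68, Σz = 117, Σw² = 1168, Σz² = 3639, Σwz = 2014
nΣwz − ΣwΣz = 8056 − 7956 = 100
nΣw² − (Σw)² = 4672 − 4624 = 48; nΣz² − (Σz)² = 14556 − 13689 = 867
r = 100 / √(48 × 867) = 100 / 204.0000 ≈ 0.490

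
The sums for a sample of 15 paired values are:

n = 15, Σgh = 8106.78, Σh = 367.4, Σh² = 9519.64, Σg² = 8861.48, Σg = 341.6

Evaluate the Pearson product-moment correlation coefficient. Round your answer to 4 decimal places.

-0.3465

r = (nΣgh − ΣgΣh) / √[(nΣg² − (Σg)²)(nΣh² − (Σh)²)]
Numerator: 15×8106.78 − 341.6×367.4 = -3902.14
Denominator: √[(132922.2 − 116690.56)(142794.6 − 134982.76)] = √[16231.64 × 7811.84] = 11260.5051
r = -3902.14 / 11260.5051 ≈ -0.3465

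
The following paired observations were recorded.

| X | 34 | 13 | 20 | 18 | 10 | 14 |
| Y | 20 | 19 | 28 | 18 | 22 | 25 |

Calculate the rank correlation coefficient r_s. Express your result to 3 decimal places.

Rank X: 6, 2, 5, 4, 1, 3
Rank Y: 3, 2, 6, 1, 4, 5
d = rank(X) − rank(Y): 3, 0, -1, 3, -3, -2; Σd² = 32
ρ = 1 − 6Σd² / [n(n²−1)] = 1 − 6×32 / (6×35) = 1 − 192/210 ≈ 0.086

0.086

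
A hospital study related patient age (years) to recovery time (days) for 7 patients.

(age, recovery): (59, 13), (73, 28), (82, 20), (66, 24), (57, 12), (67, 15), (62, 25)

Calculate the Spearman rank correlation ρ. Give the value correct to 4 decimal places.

Rank age: 2, 6, 7, 4, 1, 5, 3
Rank recovery: 2, 7, 4, 5, 1, 3, 6
d = rank(age) − rank(recovery): 0, -1, 3, -1, 0, 2, -3; Σd² = 24
ρ = 1 − 6Σd² / [n(n²−1)] = 1 − 6×24 / (7×48) = 1 − 144/336 ≈ 0.5714

0.5714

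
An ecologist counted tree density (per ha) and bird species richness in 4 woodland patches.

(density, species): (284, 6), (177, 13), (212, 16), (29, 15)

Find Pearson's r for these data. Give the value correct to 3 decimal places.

-0.649

n = 4, Σx = 702, Σy = 50, Σx² = 157770, Σy² = 686, Σxy = 7832
nΣxy − ΣxΣy = 31328 − 35100 = -3772
nΣx² − (Σx)² = 631080 − 492804 = 138276; nΣy² − (Σy)² = 2744 − 2500 = 244
r = -3772 / √(138276 × 244) = -3772 / 5808.5578 ≈ -0.649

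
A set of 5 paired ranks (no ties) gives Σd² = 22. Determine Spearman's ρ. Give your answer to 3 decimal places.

ρ = 1 − 6Σd² / [n(n²−1)] = 1 − 6×22 / (5×24)
  = 1 − 132/120 = 1 − 1.1000 ≈ -0.100

-0.100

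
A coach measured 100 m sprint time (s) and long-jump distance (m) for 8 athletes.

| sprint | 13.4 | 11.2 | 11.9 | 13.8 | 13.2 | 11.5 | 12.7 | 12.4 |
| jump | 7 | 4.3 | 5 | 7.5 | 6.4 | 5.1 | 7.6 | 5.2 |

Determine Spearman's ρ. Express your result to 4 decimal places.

Rank sprint: 7, 1, 3, 8, 6, 2, 5, 4
Rank jump: 6, 1, 2, 7, 5, 3, 8, 4
d = rank(sprint) − rank(jump): 1, 0, 1, 1, 1, -1, -3, 0; Σd² = 14
ρ = 1 − 6Σd² / [n(n²−1)] = 1 − 6×14 / (8×63) = 1 − 84/504 ≈ 0.8333

0.8333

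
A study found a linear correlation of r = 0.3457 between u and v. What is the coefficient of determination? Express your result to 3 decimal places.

r² = (0.3457)² = 0.120

0.120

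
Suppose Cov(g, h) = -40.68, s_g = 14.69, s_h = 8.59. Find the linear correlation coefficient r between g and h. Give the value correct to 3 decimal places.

-0.322

r = Cov(g,h) / (s_g · s_h) = -40.68 / (14.69 × 8.59)
  = -40.68 / 126.1871 ≈ -0.322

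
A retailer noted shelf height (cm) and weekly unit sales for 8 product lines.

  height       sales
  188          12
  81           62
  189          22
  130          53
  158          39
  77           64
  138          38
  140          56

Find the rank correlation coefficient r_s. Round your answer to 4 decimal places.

Rank height: 7, 2, 8, 3, 6, 1, 4, 5
Rank sales: 1, 7, 2, 5, 4, 8, 3, 6
d = rank(height) − rank(sales): 6, -5, 6, -2, 2, -7, 1, -1; Σd² = 156
ρ = 1 − 6Σd² / [n(n²−1)] = 1 − 6×156 / (8×63) = 1 − 936/504 ≈ -0.8571

-0.8571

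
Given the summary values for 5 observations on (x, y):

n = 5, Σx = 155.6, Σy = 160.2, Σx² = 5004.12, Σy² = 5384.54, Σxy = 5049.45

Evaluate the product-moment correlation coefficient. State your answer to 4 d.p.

r = (nΣxy − ΣxΣy) / √[(nΣx² − (Σx)²)(nΣy² − (Σy)²)]
Numerator: 5×5049.45 − 155.6×160.2 = 320.13
Denominator: √[(25020.6 − 24211.36)(26922.7 − 25664.04)] = √[809.24 × 1258.66] = 1009.2364
r = 320.13 / 1009.2364 ≈ 0.3172

0.3172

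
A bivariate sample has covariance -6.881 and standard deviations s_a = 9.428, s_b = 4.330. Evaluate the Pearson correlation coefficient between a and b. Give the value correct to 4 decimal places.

r = Cov(a,b) / (s_a · s_b) = -6.881 / (9.428 × 4.330)
  = -6.881 / 40.8232 ≈ -0.1686

-0.1686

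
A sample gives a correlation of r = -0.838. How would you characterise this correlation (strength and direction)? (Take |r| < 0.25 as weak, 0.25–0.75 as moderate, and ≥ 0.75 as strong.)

strong negative

r = -0.838 < 0 so the relationship is negative.
|r| = 0.838, which falls in the strong range.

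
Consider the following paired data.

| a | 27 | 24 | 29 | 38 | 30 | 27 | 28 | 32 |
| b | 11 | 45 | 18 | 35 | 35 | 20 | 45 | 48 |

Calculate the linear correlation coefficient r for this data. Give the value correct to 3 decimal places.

n = 8, Σa = 235, Σb = 257, Σa² = 7027, Σb² = 9649, Σab = 7615
nΣab − ΣaΣb = 60920 − 60395 = 525
nΣa² − (Σa)² = 56216 − 55225 = 991; nΣb² − (Σb)² = 77192 − 66049 = 11143
r = 525 / √(991 × 11143) = 525 / 3323.0578 ≈ 0.158

0.158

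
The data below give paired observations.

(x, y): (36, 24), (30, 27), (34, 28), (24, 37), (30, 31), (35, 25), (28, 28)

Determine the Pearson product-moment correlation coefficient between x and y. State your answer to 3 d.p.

-0.867

n = 7, Σx = 217, Σy = 200, Σx² = 6837, Σy² = 5828, Σxy = 6103
nΣxy − ΣxΣy = 42721 − 43400 = -679
nΣx² − (Σx)² = 47859 − 47089 = 770; nΣy² − (Σy)² = 40796 − 40000 = 796
r = -679 / √(770 × 796) = -679 / 782.8921 ≈ -0.867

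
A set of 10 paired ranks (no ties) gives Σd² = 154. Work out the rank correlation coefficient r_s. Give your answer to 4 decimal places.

ρ = 1 − 6Σd² / [n(n²−1)] = 1 − 6×154 / (10×99)
  = 1 − 924/990 = 1 − 0.93333 ≈ 0.0667

0.0667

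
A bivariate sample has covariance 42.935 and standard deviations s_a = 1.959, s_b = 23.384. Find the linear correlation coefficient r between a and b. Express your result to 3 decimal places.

r = Cov(a,b) / (s_a · s_b) = 42.935 / (1.959 × 23.384)
  = 42.935 / 45.8093 ≈ 0.937

0.937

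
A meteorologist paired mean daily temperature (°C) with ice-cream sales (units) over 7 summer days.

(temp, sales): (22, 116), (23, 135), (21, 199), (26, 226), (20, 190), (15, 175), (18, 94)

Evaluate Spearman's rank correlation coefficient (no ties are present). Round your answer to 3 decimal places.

Rank temp: 5, 6, 4, 7, 3, 1, 2
Rank sales: 2, 3, 6, 7, 5, 4, 1
d = rank(temp) − rank(sales): 3, 3, -2, 0, -2, -3, 1; Σd² = 36
ρ = 1 − 6Σd² / [n(n²−1)] = 1 − 6×36 / (7×48) = 1 − 216/336 ≈ 0.357

0.357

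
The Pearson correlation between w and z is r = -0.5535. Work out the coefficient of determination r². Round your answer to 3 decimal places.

0.306

r² = (-0.5535)² = 0.306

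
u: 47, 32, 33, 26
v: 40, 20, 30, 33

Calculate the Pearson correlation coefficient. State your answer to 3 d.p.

n = 4, Σu = 138, Σv = 123, Σu² = 4998, Σv² = 3989, Σuv = 4368
nΣuv − ΣuΣv = 17472 − 16974 = 498
nΣu² − (Σu)² = 19992 − 19044 = 948; nΣv² − (Σv)² = 15956 − 15129 = 827
r = 498 / √(948 × 827) = 498 / 885.4355 ≈ 0.562

0.562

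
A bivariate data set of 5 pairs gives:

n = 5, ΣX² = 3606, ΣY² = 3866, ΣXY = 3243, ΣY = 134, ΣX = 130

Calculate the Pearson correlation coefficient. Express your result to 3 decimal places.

-0.967

r = (nΣXY − ΣXΣY) / √[(nΣX² − (ΣX)²)(nΣY² − (ΣY)²)]
Numerator: 5×3243 − 130×134 = -1205
Denominator: √[(18030 − 16900)(19330 − 17956)] = √[1130 × 1374] = 1246.0417
r = -1205 / 1246.0417 ≈ -0.967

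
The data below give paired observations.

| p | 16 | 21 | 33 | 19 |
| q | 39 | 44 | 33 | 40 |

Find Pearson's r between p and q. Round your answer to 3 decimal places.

n = 4, Σp = 89, Σq = 156, Σp² = 2147, Σq² = 6146, Σpq = 3397
nΣpq − ΣpΣq = 13588 − 13884 = -296
nΣp² − (Σp)² = 8588 − 7921 = 667; nΣq² − (Σq)² = 24584 − 24336 = 248
r = -296 / √(667 × 248) = -296 / 406.7137 ≈ -0.728

-0.728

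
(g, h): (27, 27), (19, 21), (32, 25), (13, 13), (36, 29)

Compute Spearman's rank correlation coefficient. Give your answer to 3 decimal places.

Rank g: 3, 2, 4, 1, 5
Rank h: 4, 2, 3, 1, 5
d = rank(g) − rank(h): -1, 0, 1, 0, 0; Σd² = 2
ρ = 1 − 6Σd² / [n(n²−1)] = 1 − 6×2 / (5×24) = 1 − 12/120 ≈ 0.900

0.900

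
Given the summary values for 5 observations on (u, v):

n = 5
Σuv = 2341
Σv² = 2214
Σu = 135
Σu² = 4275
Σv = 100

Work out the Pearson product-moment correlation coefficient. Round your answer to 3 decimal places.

-0.978

r = (nΣuv − ΣuΣv) / √[(nΣu² − (Σu)²)(nΣv² − (Σv)²)]
Numerator: 5×2341 − 135×100 = -1795
Denominator: √[(21375 − 18225)(11070 − 10000)] = √[3150 × 1070] = 1835.8922
r = -1795 / 1835.8922 ≈ -0.978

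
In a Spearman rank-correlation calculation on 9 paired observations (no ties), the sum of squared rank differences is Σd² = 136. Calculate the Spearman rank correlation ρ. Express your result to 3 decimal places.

-0.133

ρ = 1 − 6Σd² / [n(n²−1)] = 1 − 6×136 / (9×80)
  = 1 − 816/720 = 1 − 1.1333 ≈ -0.133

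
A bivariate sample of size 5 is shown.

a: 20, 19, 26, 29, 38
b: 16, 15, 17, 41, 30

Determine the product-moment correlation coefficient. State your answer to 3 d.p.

n = 5, Σa = 132, Σb = 119, Σa² = 3722, Σb² = 3351, Σab = 3376
nΣab − ΣaΣb = 16880 − 15708 = 1172
nΣa² − (Σa)² = 18610 − 17424 = 1186; nΣb² − (Σb)² = 16755 − 14161 = 2594
r = 1172 / √(1186 × 2594) = 1172 / 1753.9909 ≈ 0.668

0.668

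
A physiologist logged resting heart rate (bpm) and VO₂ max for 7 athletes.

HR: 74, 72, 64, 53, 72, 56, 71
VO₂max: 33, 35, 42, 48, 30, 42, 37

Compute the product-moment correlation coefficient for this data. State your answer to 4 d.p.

-0.9130

n = 7, Σx = 462, Σy = 267, Σx² = 30926, Σy² = 10415, Σxy = 17333
nΣxy − ΣxΣy = 121331 − 123354 = -2023
nΣx² − (Σx)² = 216482 − 213444 = 3038; nΣy² − (Σy)² = 72905 − 71289 = 1616
r = -2023 / √(3038 × 1616) = -2023 / 2215.7184 ≈ -0.9130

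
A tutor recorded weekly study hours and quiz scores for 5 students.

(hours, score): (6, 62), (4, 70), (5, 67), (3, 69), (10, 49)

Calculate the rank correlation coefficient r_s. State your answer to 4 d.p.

Rank hours: 4, 2, 3, 1, 5
Rank score: 2, 5, 3, 4, 1
d = rank(hours) − rank(score): 2, -3, 0, -3, 4; Σd² = 38
ρ = 1 − 6Σd² / [n(n²−1)] = 1 − 6×38 / (5×24) = 1 − 228/120 ≈ -0.9000

-0.9000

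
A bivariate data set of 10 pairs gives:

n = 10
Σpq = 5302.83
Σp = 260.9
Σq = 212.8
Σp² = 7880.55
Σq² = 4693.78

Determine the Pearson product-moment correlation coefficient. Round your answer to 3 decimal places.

r = (nΣpq − ΣpΣq) / √[(nΣp² − (Σp)²)(nΣq² − (Σq)²)]
Numerator: 10×5302.83 − 260.9×212.8 = -2491.22
Denominator: √[(78805.5 − 68068.81)(46937.8 − 45283.84)] = √[10736.69 × 1653.96] = 4214.0308
r = -2491.22 / 4214.0308 ≈ -0.591

-0.591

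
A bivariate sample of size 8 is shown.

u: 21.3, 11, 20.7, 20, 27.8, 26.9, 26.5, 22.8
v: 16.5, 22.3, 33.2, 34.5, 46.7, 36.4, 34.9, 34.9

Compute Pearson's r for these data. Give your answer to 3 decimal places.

0.667

n = 8, Σu = 177, Σv = 259.4, Σu² = 4121.72, Σv² = 9003.9, Σuv = 5971.98
nΣuv − ΣuΣv = 47775.84 − 45913.8 = 1862.04
nΣu² − (Σu)² = 32973.76 − 31329 = 1644.76; nΣv² − (Σv)² = 72031.2 − 67288.36 = 4742.84
r = 1862.04 / √(1644.76 × 4742.84) = 1862.04 / 2792.9972 ≈ 0.667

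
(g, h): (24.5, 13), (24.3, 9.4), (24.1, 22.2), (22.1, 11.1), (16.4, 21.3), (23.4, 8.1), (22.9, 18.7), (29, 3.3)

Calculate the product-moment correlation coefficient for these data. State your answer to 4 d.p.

n = 8, Σg = 186.7, Σh = 107.1, Σg² = 4441.89, Σh² = 1753.29, Σgh = 2390.04
nΣgh − ΣgΣh = 19120.32 − 19995.57 = -875.25
nΣg² − (Σg)² = 35535.12 − 34856.89 = 678.23; nΣh² − (Σh)² = 14026.32 − 11470.41 = 2555.91
r = -875.25 / √(678.23 × 2555.91) = -875.25 / 1316.6225 ≈ -0.6648

-0.6648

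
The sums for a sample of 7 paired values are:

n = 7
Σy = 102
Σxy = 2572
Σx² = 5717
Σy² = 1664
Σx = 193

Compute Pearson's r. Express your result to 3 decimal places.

r = (nΣxy − ΣxΣy) / √[(nΣx² − (Σx)²)(nΣy² − (Σy)²)]
Numerator: 7×2572 − 193×102 = -1682
Denominator: √[(40019 − 37249)(11648 − 10404)] = √[2770 × 1244] = 1856.3082
r = -1682 / 1856.3082 ≈ -0.906

-0.906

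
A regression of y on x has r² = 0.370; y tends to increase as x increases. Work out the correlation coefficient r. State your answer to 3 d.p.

|r| = √0.370 = 0.608
The association is positive, so r = 0.608.

0.608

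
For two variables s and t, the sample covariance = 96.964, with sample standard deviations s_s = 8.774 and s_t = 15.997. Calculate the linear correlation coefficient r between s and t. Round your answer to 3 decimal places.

0.691

r = Cov(s,t) / (s_s · s_t) = 96.964 / (8.774 × 15.997)
  = 96.964 / 140.3577 ≈ 0.691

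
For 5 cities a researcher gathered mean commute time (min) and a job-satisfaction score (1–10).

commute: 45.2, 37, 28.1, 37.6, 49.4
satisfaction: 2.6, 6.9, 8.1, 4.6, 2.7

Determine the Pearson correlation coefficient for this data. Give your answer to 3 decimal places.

n = 5, Σx = 197.3, Σy = 24.9, Σx² = 8055.77, Σy² = 148.43, Σxy = 906.77
nΣxy − ΣxΣy = 4533.85 − 4912.77 = -378.92
nΣx² − (Σx)² = 40278.85 − 38927.29 = 1351.56; nΣy² − (Σy)² = 742.15 − 620.01 = 122.14
r = -378.92 / √(1351.56 × 122.14) = -378.92 / 406.2998 ≈ -0.933

-0.933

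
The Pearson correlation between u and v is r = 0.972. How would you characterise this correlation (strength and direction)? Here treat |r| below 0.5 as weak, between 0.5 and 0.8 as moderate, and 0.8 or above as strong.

strong positive

r = 0.972 > 0 so the relationship is positive.
|r| = 0.972, which falls in the strong range.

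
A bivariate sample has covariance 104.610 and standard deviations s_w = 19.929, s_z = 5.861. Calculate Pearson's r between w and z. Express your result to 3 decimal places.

0.896

r = Cov(w,z) / (s_w · s_z) = 104.610 / (19.929 × 5.861)
  = 104.610 / 116.8039 ≈ 0.896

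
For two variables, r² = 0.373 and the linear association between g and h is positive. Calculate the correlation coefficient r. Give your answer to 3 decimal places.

|r| = √0.373 = 0.611
The association is positive, so r = 0.611.

0.611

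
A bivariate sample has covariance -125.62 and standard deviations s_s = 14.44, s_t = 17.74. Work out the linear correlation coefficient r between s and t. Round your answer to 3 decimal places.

-0.490

r = Cov(s,t) / (s_s · s_t) = -125.62 / (14.44 × 17.74)
  = -125.62 / 256.1656 ≈ -0.490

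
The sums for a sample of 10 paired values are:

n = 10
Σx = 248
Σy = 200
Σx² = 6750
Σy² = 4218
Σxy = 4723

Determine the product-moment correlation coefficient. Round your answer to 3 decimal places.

r = (nΣxy − ΣxΣy) / √[(nΣx² − (Σx)²)(nΣy² − (Σy)²)]
Numerator: 10×4723 − 248×200 = -2370
Denominator: √[(67500 − 61504)(42180 − 40000)] = √[5996 × 2180] = 3615.4225
r = -2370 / 3615.4225 ≈ -0.656

-0.656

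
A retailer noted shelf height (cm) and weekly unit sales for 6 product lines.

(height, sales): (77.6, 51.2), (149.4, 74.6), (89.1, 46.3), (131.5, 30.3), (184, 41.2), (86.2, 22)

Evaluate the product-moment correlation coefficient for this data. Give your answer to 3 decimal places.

0.240

n = 6, Σx = 717.8, Σy = 265.6, Σx² = 94859.62, Σy² = 13429.82, Σxy = 32705.34
nΣxy − ΣxΣy = 196232.04 − 190647.68 = 5584.36
nΣx² − (Σx)² = 569157.72 − 515236.84 = 53920.88; nΣy² − (Σy)² = 80578.92 − 70543.36 = 10035.56
r = 5584.36 / √(53920.88 × 10035.56) = 5584.36 / 23262.1200 ≈ 0.240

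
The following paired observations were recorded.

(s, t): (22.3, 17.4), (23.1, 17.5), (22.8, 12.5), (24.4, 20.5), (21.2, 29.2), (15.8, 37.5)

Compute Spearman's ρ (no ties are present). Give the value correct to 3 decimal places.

-0.486

Rank s: 3, 5, 4, 6, 2, 1
Rank t: 2, 3, 1, 4, 5, 6
d = rank(s) − rank(t): 1, 2, 3, 2, -3, -5; Σd² = 52
ρ = 1 − 6Σd² / [n(n²−1)] = 1 − 6×52 / (6×35) = 1 − 312/210 ≈ -0.486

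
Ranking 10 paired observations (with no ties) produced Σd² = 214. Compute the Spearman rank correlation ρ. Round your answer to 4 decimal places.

-0.2970

ρ = 1 − 6Σd² / [n(n²−1)] = 1 − 6×214 / (10×99)
  = 1 − 1284/990 = 1 − 1.29697 ≈ -0.2970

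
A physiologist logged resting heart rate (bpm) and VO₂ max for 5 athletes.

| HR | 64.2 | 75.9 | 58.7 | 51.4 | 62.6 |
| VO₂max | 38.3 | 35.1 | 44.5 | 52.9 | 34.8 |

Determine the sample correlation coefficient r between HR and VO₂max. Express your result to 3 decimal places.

n = 5, Σx = 312.8, Σy = 205.6, Σx² = 19888.86, Σy² = 8688.6, Σxy = 12632.64
nΣxy − ΣxΣy = 63163.2 − 64311.68 = -1148.48
nΣx² − (Σx)² = 99444.3 − 97843.84 = 1600.46; nΣy² − (Σy)² = 43443 − 42271.36 = 1171.64
r = -1148.48 / √(1600.46 × 1171.64) = -1148.48 / 1369.3659 ≈ -0.839

-0.839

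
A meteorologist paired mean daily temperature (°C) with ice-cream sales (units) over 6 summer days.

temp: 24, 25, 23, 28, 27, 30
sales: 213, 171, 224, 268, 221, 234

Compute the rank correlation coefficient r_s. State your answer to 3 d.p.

Rank temp: 2, 3, 1, 5, 4, 6
Rank sales: 2, 1, 4, 6, 3, 5
d = rank(temp) − rank(sales): 0, 2, -3, -1, 1, 1; Σd² = 16
ρ = 1 − 6Σd² / [n(n²−1)] = 1 − 6×16 / (6×35) = 1 − 96/210 ≈ 0.543

0.543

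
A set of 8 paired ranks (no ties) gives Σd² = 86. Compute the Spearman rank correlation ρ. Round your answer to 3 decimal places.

-0.024

ρ = 1 − 6Σd² / [n(n²−1)] = 1 − 6×86 / (8×63)
  = 1 − 516/504 = 1 − 1.0238 ≈ -0.024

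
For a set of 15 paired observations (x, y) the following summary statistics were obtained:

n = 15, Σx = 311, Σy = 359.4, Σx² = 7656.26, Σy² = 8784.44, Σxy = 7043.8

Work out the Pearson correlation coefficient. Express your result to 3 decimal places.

-0.891

r = (nΣxy − ΣxΣy) / √[(nΣx² − (Σx)²)(nΣy² − (Σy)²)]
Numerator: 15×7043.8 − 311×359.4 = -6116.4
Denominator: √[(114843.9 − 96721)(131766.6 − 129168.36)] = √[18122.9 × 2598.24] = 6862.0437
r = -6116.4 / 6862.0437 ≈ -0.891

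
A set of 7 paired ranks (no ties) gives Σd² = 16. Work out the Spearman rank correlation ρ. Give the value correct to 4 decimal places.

ρ = 1 − 6Σd² / [n(n²−1)] = 1 − 6×16 / (7×48)
  = 1 − 96/336 = 1 − 0.28571 ≈ 0.7143

0.7143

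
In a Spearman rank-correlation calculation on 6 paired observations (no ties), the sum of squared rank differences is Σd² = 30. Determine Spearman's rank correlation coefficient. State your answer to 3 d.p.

ρ = 1 − 6Σd² / [n(n²−1)] = 1 − 6×30 / (6×35)
  = 1 − 180/210 = 1 − 0.8571 ≈ 0.143

0.143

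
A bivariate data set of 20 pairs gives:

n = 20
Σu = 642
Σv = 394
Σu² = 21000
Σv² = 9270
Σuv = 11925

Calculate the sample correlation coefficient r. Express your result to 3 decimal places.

r = (nΣuv − ΣuΣv) / √[(nΣu² − (Σu)²)(nΣv² − (Σv)²)]
Numerator: 20×11925 − 642×394 = -14448
Denominator: √[(420000 − 412164)(185400 − 155236)] = √[7836 × 30164] = 15374.1700
r = -14448 / 15374.1700 ≈ -0.940

-0.940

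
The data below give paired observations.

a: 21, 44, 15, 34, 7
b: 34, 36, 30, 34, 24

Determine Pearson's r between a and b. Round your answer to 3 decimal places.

0.877

n = 5, Σa = 121, Σb = 158, Σa² = 3807, Σb² = 5084, Σab = 4072
nΣab − ΣaΣb = 20360 − 19118 = 1242
nΣa² − (Σa)² = 19035 − 14641 = 4394; nΣb² − (Σb)² = 25420 − 24964 = 456
r = 1242 / √(4394 × 456) = 1242 / 1415.5084 ≈ 0.877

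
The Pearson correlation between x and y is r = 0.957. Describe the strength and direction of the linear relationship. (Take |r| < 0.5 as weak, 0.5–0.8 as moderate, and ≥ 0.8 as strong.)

r = 0.957 > 0 so the relationship is positive.
|r| = 0.957, which falls in the strong range.

strong positive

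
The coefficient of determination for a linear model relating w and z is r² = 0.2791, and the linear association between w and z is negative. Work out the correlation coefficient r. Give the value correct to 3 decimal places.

-0.528

|r| = √0.2791 = 0.528
The association is negative, so r = −0.528.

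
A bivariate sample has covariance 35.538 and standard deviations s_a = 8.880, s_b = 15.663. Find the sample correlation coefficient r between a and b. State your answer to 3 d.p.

r = Cov(a,b) / (s_a · s_b) = 35.538 / (8.880 × 15.663)
  = 35.538 / 139.0874 ≈ 0.256

0.256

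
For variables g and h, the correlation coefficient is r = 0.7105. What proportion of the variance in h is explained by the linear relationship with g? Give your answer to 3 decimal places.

r² = (0.7105)² = 0.505

0.505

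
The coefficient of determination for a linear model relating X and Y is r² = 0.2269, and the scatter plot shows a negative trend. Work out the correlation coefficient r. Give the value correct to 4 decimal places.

-0.4763

|r| = √0.2269 = 0.4763
The association is negative, so r = −0.4763.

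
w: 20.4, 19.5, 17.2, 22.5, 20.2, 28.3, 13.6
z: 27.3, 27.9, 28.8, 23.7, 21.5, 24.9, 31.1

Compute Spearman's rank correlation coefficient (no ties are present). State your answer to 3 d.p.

Rank w: 5, 3, 2, 6, 4, 7, 1
Rank z: 4, 5, 6, 2, 1, 3, 7
d = rank(w) − rank(z): 1, -2, -4, 4, 3, 4, -6; Σd² = 98
ρ = 1 − 6Σd² / [n(n²−1)] = 1 − 6×98 / (7×48) = 1 − 588/336 ≈ -0.750

-0.750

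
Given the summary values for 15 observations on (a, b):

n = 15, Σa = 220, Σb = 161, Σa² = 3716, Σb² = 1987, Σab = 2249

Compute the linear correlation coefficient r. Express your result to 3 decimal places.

-0.316

r = (nΣab − ΣaΣb) / √[(nΣa² − (Σa)²)(nΣb² − (Σb)²)]
Numerator: 15×2249 − 220×161 = -1685
Denominator: √[(55740 − 48400)(29805 − 25921)] = √[7340 × 3884] = 5339.3408
r = -1685 / 5339.3408 ≈ -0.316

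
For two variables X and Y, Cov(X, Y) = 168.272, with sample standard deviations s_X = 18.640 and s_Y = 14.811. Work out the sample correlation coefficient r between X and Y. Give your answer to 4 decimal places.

r = Cov(X,Y) / (s_X · s_Y) = 168.272 / (18.640 × 14.811)
  = 168.272 / 276.0770 ≈ 0.6095

0.6095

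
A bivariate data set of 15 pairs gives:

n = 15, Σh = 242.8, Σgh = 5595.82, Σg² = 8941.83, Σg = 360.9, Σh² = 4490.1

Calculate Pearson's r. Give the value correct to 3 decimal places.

r = (nΣgh − ΣgΣh) / √[(nΣg² − (Σg)²)(nΣh² − (Σh)²)]
Numerator: 15×5595.82 − 360.9×242.8 = -3689.22
Denominator: √[(134127.45 − 130248.81)(67351.5 − 58951.84)] = √[3878.64 × 8399.66] = 5707.8242
r = -3689.22 / 5707.8242 ≈ -0.646

-0.646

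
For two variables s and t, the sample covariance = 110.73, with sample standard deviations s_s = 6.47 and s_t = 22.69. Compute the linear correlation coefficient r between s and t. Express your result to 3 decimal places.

r = Cov(s,t) / (s_s · s_t) = 110.73 / (6.47 × 22.69)
  = 110.73 / 146.8043 ≈ 0.754

0.754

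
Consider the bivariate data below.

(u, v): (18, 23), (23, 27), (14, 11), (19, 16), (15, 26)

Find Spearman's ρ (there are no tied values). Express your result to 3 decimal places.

0.600

Rank u: 3, 5, 1, 4, 2
Rank v: 3, 5, 1, 2, 4
d = rank(u) − rank(v): 0, 0, 0, 2, -2; Σd² = 8
ρ = 1 − 6Σd² / [n(n²−1)] = 1 − 6×8 / (5×24) = 1 − 48/120 ≈ 0.600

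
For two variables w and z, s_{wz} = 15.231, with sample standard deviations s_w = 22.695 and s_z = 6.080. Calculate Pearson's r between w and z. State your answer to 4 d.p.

0.1104

r = Cov(w,z) / (s_w · s_z) = 15.231 / (22.695 × 6.080)
  = 15.231 / 137.9856 ≈ 0.1104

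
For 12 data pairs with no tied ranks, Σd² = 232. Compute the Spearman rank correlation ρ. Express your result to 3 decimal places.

0.189

ρ = 1 − 6Σd² / [n(n²−1)] = 1 − 6×232 / (12×143)
  = 1 − 1392/1716 = 1 − 0.8112 ≈ 0.189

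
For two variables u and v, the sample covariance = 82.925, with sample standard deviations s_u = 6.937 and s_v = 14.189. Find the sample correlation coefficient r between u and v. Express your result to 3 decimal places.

0.842

r = Cov(u,v) / (s_u · s_v) = 82.925 / (6.937 × 14.189)
  = 82.925 / 98.4291 ≈ 0.842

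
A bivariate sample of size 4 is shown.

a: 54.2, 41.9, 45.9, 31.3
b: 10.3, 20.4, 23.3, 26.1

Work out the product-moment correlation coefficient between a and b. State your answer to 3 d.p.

-0.869

n = 4, Σa = 173.3, Σb = 80.1, Σa² = 7779.75, Σb² = 1746.35, Σab = 3299.42
nΣab − ΣaΣb = 13197.68 − 13881.33 = -683.65
nΣa² − (Σa)² = 31119 − 30032.89 = 1086.11; nΣb² − (Σb)² = 6985.4 − 6416.01 = 569.39
r = -683.65 / √(1086.11 × 569.39) = -683.65 / 786.3970 ≈ -0.869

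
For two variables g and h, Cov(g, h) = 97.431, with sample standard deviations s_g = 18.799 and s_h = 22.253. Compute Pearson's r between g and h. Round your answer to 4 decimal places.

0.2329

r = Cov(g,h) / (s_g · s_h) = 97.431 / (18.799 × 22.253)
  = 97.431 / 418.3341 ≈ 0.2329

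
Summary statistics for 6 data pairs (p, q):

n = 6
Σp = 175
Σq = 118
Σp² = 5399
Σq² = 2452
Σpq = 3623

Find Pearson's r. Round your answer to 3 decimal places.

0.922

r = (nΣpq − ΣpΣq) / √[(nΣp² − (Σp)²)(nΣq² − (Σq)²)]
Numerator: 6×3623 − 175×118 = 1088
Denominator: √[(32394 − 30625)(14712 − 13924)] = √[1769 × 788] = 1180.6659
r = 1088 / 1180.6659 ≈ 0.922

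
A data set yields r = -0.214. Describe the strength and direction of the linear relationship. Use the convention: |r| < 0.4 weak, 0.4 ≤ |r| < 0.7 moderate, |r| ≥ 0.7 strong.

weak negative

r = -0.214 < 0 so the relationship is negative.
|r| = 0.214, which falls in the weak range.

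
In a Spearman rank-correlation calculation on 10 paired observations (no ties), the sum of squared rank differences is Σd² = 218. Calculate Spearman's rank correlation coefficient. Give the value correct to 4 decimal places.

-0.3212

ρ = 1 − 6Σd² / [n(n²−1)] = 1 − 6×218 / (10×99)
  = 1 − 1308/990 = 1 − 1.32121 ≈ -0.3212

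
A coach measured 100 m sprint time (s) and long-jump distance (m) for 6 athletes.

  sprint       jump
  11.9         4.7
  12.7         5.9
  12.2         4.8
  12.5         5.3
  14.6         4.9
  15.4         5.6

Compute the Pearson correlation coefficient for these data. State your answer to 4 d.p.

0.3164

n = 6, Σx = 79.3, Σy = 31.2, Σx² = 1058.31, Σy² = 163.4, Σxy = 413.45
nΣxy − ΣxΣy = 2480.7 − 2474.16 = 6.54
nΣx² − (Σx)² = 6349.86 − 6288.49 = 61.37; nΣy² − (Σy)² = 980.4 − 973.44 = 6.96
r = 6.54 / √(61.37 × 6.96) = 6.54 / 20.6672 ≈ 0.3164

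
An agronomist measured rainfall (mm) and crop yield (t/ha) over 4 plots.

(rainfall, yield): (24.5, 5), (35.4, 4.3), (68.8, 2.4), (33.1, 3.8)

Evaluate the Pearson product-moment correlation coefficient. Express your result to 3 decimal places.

n = 4, Σx = 161.8, Σy = 15.5, Σx² = 7682.46, Σy² = 63.69, Σxy = 565.62
nΣxy − ΣxΣy = 2262.48 − 2507.9 = -245.42
nΣx² − (Σx)² = 30729.84 − 26179.24 = 4550.6; nΣy² − (Σy)² = 254.76 − 240.25 = 14.51
r = -245.42 / √(4550.6 × 14.51) = -245.42 / 256.9615 ≈ -0.955

-0.955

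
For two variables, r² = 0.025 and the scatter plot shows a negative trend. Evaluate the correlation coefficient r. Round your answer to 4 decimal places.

|r| = √0.025 = 0.1581
The association is negative, so r = −0.1581.

-0.1581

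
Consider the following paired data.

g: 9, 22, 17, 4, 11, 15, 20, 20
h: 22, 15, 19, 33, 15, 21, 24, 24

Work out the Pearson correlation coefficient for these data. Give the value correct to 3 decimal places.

-0.505

n = 8, Σg = 118, Σh = 173, Σg² = 2016, Σh² = 3977, Σgh = 2423
nΣgh − ΣgΣh = 19384 − 20414 = -1030
nΣg² − (Σg)² = 16128 − 13924 = 2204; nΣh² − (Σh)² = 31816 − 29929 = 1887
r = -1030 / √(2204 × 1887) = -1030 / 2039.3499 ≈ -0.505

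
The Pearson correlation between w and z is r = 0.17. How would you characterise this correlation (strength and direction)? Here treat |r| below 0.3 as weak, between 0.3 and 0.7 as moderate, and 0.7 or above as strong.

r = 0.17 > 0 so the relationship is positive.
|r| = 0.17, which falls in the weak range.

weak positive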